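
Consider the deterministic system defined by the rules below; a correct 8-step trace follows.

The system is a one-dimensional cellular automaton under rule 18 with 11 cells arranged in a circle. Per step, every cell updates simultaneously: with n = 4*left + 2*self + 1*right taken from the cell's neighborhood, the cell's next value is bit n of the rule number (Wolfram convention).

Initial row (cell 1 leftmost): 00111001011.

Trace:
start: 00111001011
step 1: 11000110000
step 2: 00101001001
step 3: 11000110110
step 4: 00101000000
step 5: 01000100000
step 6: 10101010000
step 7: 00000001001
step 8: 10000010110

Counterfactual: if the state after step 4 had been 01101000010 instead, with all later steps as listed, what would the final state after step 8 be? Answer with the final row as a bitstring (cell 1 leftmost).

state after step 4 := 01101000010
step 5: 10000100101
step 6: 01001011000
step 7: 10110000100
step 8: 00001001011

00001001011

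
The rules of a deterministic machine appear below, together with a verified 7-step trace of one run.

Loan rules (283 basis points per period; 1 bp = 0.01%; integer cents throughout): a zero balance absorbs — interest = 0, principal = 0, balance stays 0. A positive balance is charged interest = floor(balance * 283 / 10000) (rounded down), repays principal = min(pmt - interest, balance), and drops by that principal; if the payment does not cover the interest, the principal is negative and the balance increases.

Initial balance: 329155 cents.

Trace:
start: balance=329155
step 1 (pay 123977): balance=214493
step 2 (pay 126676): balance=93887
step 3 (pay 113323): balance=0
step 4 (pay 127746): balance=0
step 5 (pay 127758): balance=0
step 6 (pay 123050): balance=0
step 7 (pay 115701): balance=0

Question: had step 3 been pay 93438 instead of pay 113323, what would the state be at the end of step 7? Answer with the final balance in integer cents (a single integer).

0

(re-executing from step 3 with the substitution; state before step 3: balance=93887)
step 3 (pay 93438): balance=3106
step 4 (pay 127746): balance=0
step 5 (pay 127758): balance=0
step 6 (pay 123050): balance=0
step 7 (pay 115701): balance=0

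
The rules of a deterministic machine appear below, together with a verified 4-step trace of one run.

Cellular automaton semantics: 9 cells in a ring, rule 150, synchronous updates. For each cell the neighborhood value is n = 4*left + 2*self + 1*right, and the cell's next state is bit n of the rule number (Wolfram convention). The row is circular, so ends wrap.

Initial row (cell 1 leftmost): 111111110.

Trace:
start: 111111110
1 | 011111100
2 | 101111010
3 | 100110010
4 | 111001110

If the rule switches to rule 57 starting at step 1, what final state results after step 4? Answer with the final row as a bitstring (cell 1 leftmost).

(re-executing steps 1..4 under rule 57; state before step 1: 111111110)
1 | 100000001
2 | 011111101
3 | 110000010
4 | 101111001

101111001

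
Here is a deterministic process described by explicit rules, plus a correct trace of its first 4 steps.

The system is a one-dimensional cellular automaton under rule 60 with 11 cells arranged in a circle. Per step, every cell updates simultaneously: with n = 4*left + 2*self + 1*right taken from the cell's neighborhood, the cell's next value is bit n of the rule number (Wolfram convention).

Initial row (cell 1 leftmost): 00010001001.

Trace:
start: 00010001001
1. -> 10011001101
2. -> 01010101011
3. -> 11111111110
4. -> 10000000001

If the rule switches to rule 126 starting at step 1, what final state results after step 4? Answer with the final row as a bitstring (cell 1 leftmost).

11101111111

(re-executing steps 1..4 under rule 126; state before step 1: 00010001001)
1. -> 10111011111
2. -> 11101110000
3. -> 10111011001
4. -> 11101111111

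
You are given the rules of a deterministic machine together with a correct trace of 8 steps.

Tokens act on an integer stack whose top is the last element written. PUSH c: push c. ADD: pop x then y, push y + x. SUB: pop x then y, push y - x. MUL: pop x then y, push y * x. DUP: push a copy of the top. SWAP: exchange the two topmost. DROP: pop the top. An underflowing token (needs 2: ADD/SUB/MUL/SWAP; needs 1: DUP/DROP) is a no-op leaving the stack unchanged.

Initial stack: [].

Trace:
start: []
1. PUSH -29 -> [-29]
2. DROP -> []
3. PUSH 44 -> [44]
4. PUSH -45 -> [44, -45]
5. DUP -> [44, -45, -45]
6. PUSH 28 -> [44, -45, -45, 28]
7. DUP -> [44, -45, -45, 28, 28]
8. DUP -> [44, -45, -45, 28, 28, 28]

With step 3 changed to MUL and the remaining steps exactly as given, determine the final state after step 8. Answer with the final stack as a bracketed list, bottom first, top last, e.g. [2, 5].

[-45, -45, 28, 28, 28]

(re-executing from step 3 with the substitution; state before step 3: [])
3. MUL -> []
4. PUSH -45 -> [-45]
5. DUP -> [-45, -45]
6. PUSH 28 -> [-45, -45, 28]
7. DUP -> [-45, -45, 28, 28]
8. DUP -> [-45, -45, 28, 28, 28]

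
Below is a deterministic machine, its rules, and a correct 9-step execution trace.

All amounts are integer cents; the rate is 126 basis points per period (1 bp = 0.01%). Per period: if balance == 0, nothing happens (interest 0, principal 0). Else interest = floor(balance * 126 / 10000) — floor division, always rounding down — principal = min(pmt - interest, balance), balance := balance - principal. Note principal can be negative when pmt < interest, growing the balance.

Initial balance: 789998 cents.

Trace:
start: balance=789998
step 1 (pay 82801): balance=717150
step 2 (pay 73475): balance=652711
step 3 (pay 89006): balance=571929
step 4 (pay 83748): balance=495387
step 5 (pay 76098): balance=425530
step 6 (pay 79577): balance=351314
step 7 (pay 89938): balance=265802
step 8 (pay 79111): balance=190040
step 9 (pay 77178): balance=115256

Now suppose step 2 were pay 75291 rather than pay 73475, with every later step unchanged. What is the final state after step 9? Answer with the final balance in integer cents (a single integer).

113273

(re-executing from step 2 with the substitution; state before step 2: balance=717150)
step 2 (pay 75291): balance=650895
step 3 (pay 89006): balance=570090
step 4 (pay 83748): balance=493525
step 5 (pay 76098): balance=423645
step 6 (pay 79577): balance=349405
step 7 (pay 89938): balance=263869
step 8 (pay 79111): balance=188082
step 9 (pay 77178): balance=113273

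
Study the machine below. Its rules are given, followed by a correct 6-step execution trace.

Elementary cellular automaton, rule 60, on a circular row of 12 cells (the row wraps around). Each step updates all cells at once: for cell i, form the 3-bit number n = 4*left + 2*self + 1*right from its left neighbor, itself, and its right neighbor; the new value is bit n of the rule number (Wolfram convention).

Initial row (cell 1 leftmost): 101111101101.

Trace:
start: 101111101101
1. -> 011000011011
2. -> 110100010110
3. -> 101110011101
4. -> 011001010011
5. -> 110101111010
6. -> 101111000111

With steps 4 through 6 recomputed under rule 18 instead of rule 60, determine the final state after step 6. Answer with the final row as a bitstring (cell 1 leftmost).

(re-executing steps 4..6 under rule 18; state before step 4: 101110011101)
4. -> 000001100000
5. -> 000010010000
6. -> 000101101000

000101101000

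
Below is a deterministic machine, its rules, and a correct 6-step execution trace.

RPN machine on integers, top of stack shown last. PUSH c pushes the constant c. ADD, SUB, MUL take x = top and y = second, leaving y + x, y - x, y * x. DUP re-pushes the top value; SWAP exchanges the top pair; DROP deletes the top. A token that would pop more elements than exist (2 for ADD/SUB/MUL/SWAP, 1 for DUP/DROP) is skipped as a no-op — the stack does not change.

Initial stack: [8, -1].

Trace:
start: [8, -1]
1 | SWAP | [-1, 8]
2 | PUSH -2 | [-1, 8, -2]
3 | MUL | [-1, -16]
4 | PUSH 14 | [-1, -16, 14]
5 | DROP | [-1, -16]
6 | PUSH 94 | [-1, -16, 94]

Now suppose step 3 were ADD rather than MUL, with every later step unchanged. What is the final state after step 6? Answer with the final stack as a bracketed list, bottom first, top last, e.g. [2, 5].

(re-executing from step 3 with the substitution; state before step 3: [-1, 8, -2])
3 | ADD | [-1, 6]
4 | PUSH 14 | [-1, 6, 14]
5 | DROP | [-1, 6]
6 | PUSH 94 | [-1, 6, 94]

[-1, 6, 94]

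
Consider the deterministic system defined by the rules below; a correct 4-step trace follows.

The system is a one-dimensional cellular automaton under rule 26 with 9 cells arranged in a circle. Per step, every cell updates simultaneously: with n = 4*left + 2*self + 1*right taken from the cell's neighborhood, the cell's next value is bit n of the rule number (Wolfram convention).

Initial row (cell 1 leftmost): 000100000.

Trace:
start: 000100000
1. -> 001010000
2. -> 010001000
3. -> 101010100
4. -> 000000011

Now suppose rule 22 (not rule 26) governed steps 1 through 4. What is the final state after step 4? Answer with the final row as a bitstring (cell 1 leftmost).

(re-executing steps 1..4 under rule 22; state before step 1: 000100000)
1. -> 001110000
2. -> 010001000
3. -> 111011100
4. -> 000000011

000000011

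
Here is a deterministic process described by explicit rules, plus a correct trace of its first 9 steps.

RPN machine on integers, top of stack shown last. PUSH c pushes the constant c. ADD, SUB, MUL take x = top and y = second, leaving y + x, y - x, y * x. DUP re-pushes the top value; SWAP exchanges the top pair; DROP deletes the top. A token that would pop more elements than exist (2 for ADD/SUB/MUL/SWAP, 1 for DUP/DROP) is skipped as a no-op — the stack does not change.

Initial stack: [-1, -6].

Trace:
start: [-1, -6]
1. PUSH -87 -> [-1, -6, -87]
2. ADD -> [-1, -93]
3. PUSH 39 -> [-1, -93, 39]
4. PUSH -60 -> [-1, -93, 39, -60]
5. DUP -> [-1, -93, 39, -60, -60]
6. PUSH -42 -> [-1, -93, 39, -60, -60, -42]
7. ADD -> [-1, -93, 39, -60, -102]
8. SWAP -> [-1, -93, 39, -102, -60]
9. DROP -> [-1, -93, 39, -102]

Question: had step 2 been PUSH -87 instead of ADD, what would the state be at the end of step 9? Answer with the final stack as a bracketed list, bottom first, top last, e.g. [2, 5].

(re-executing from step 2 with the substitution; state before step 2: [-1, -6, -87])
2. PUSH -87 -> [-1, -6, -87, -87]
3. PUSH 39 -> [-1, -6, -87, -87, 39]
4. PUSH -60 -> [-1, -6, -87, -87, 39, -60]
5. DUP -> [-1, -6, -87, -87, 39, -60, -60]
6. PUSH -42 -> [-1, -6, -87, -87, 39, -60, -60, -42]
7. ADD -> [-1, -6, -87, -87, 39, -60, -102]
8. SWAP -> [-1, -6, -87, -87, 39, -102, -60]
9. DROP -> [-1, -6, -87, -87, 39, -102]

[-1, -6, -87, -87, 39, -102]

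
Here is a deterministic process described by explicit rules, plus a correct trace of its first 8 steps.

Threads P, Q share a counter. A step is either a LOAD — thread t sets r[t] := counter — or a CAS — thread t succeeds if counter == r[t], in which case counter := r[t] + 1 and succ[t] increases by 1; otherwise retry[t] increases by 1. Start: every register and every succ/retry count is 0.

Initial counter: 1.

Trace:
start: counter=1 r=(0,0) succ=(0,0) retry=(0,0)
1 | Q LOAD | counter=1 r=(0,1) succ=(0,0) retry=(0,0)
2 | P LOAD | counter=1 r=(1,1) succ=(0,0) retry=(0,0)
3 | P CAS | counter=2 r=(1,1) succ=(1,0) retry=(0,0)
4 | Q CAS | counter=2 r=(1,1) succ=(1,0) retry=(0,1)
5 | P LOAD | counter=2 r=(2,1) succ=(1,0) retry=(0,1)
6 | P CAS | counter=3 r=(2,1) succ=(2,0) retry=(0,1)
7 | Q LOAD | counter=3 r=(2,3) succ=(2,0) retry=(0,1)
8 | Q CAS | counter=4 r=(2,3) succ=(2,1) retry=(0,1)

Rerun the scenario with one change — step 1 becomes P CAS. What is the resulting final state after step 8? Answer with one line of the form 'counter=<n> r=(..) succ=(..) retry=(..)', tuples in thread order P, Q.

counter=4 r=(2,3) succ=(2,1) retry=(1,1)

(re-executing from step 1 with the substitution; state before step 1: counter=1 r=(0,0) succ=(0,0) retry=(0,0))
1 | P CAS | counter=1 r=(0,0) succ=(0,0) retry=(1,0)
2 | P LOAD | counter=1 r=(1,0) succ=(0,0) retry=(1,0)
3 | P CAS | counter=2 r=(1,0) succ=(1,0) retry=(1,0)
4 | Q CAS | counter=2 r=(1,0) succ=(1,0) retry=(1,1)
5 | P LOAD | counter=2 r=(2,0) succ=(1,0) retry=(1,1)
6 | P CAS | counter=3 r=(2,0) succ=(2,0) retry=(1,1)
7 | Q LOAD | counter=3 r=(2,3) succ=(2,0) retry=(1,1)
8 | Q CAS | counter=4 r=(2,3) succ=(2,1) retry=(1,1)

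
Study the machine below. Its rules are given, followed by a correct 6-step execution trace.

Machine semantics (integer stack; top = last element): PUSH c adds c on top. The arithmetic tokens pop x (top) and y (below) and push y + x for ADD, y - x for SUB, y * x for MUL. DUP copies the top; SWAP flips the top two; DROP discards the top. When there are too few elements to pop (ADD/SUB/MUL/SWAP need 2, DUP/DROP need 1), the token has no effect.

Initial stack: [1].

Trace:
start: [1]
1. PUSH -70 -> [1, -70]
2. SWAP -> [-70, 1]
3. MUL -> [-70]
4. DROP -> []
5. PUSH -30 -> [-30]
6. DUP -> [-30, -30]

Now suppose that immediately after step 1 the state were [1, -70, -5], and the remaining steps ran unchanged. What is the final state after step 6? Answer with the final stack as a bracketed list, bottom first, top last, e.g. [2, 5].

[1, -30, -30]

state after step 1 := [1, -70, -5]
2. SWAP -> [1, -5, -70]
3. MUL -> [1, 350]
4. DROP -> [1]
5. PUSH -30 -> [1, -30]
6. DUP -> [1, -30, -30]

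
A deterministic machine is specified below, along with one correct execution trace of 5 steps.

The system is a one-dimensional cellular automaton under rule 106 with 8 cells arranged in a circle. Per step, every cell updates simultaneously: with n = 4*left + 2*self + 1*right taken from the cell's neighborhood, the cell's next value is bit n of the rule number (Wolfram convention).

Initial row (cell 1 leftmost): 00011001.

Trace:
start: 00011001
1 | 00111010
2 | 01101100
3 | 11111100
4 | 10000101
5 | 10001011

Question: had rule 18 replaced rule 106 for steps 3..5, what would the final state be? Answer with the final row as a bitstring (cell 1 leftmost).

(re-executing steps 3..5 under rule 18; state before step 3: 01101100)
3 | 10000010
4 | 01000100
5 | 10101010

10101010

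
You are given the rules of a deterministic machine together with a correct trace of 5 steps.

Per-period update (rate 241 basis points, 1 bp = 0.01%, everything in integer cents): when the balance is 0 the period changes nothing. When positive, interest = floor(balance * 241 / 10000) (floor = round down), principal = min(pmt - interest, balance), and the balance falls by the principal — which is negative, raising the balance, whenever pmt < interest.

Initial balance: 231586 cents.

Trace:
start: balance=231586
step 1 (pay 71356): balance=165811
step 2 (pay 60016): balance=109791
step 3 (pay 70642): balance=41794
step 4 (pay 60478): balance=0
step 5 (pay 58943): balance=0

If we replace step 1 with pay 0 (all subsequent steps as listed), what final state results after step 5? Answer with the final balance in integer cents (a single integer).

1441

(re-executing from step 1 with the substitution; state before step 1: balance=231586)
step 1 (pay 0): balance=237167
step 2 (pay 60016): balance=182866
step 3 (pay 70642): balance=116631
step 4 (pay 60478): balance=58963
step 5 (pay 58943): balance=1441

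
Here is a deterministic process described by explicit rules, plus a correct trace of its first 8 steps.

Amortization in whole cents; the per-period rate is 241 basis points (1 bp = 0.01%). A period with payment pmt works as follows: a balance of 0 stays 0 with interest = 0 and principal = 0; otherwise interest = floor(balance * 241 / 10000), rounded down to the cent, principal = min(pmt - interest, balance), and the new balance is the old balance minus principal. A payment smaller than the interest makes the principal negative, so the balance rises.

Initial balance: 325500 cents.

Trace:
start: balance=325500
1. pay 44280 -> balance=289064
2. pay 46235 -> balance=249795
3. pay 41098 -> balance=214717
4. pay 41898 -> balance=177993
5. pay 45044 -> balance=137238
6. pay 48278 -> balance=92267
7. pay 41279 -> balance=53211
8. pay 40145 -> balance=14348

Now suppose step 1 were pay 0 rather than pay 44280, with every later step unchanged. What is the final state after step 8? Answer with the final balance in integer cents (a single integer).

66659

(re-executing from step 1 with the substitution; state before step 1: balance=325500)
1. pay 0 -> balance=333344
2. pay 46235 -> balance=295142
3. pay 41098 -> balance=261156
4. pay 41898 -> balance=225551
5. pay 45044 -> balance=185942
6. pay 48278 -> balance=142145
7. pay 41279 -> balance=104291
8. pay 40145 -> balance=66659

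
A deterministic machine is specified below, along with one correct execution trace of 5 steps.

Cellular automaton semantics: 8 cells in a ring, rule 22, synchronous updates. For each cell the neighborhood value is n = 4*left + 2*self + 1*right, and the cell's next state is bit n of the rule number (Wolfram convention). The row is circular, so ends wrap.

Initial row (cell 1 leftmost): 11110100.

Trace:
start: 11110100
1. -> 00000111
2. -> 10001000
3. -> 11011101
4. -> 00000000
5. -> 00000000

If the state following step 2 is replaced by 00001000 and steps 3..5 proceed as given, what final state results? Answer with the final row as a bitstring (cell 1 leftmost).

state after step 2 := 00001000
3. -> 00011100
4. -> 00100010
5. -> 01110111

01110111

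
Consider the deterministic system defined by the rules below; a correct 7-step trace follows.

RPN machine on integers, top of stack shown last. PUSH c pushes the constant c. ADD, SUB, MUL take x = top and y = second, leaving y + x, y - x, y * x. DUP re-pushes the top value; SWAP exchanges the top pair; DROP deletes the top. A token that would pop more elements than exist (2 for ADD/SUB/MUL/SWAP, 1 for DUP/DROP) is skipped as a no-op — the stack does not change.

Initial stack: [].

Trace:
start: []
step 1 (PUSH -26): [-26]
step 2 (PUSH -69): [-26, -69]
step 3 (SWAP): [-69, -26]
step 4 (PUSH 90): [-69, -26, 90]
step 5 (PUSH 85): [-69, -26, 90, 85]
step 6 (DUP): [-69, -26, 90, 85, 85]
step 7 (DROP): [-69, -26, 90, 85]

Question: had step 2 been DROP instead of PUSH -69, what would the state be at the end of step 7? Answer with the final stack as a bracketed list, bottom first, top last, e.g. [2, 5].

[90, 85]

(re-executing from step 2 with the substitution; state before step 2: [-26])
step 2 (DROP): []
step 3 (SWAP): []
step 4 (PUSH 90): [90]
step 5 (PUSH 85): [90, 85]
step 6 (DUP): [90, 85, 85]
step 7 (DROP): [90, 85]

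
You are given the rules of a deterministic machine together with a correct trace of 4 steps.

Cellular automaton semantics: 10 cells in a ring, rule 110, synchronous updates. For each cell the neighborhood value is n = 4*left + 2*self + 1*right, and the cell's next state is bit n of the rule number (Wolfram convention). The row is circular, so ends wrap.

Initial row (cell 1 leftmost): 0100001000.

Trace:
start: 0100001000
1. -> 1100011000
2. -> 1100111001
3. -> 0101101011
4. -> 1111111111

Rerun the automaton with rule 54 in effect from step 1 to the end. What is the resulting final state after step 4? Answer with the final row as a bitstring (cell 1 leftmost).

1111111111

(re-executing steps 1..4 under rule 54; state before step 1: 0100001000)
1. -> 1110011100
2. -> 0001100011
3. -> 1010010100
4. -> 1111111111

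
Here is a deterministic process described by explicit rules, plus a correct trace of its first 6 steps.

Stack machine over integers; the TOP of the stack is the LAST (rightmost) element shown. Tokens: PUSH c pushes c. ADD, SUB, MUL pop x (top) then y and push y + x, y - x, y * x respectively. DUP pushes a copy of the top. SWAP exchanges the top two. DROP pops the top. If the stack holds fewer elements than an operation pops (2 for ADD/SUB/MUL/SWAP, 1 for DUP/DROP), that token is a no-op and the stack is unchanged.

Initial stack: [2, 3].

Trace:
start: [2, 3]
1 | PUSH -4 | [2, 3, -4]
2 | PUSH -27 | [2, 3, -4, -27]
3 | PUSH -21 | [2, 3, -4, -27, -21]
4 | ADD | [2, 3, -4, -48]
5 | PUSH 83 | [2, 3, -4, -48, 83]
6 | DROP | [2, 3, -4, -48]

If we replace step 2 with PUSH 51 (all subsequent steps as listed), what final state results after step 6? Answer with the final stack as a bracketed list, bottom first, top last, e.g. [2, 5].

(re-executing from step 2 with the substitution; state before step 2: [2, 3, -4])
2 | PUSH 51 | [2, 3, -4, 51]
3 | PUSH -21 | [2, 3, -4, 51, -21]
4 | ADD | [2, 3, -4, 30]
5 | PUSH 83 | [2, 3, -4, 30, 83]
6 | DROP | [2, 3, -4, 30]

[2, 3, -4, 30]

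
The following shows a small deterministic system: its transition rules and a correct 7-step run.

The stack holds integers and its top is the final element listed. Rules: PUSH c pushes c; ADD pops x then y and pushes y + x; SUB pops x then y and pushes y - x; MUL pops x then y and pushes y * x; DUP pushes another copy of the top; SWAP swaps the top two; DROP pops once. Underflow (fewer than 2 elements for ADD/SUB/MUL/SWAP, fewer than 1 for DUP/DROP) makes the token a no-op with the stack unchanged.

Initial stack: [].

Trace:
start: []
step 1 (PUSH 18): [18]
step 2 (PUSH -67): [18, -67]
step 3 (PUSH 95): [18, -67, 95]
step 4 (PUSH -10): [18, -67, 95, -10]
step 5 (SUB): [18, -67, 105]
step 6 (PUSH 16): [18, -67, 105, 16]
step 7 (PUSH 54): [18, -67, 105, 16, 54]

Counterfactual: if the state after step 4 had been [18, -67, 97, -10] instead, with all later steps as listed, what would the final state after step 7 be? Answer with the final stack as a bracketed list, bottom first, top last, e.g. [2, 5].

state after step 4 := [18, -67, 97, -10]
step 5 (SUB): [18, -67, 107]
step 6 (PUSH 16): [18, -67, 107, 16]
step 7 (PUSH 54): [18, -67, 107, 16, 54]

[18, -67, 107, 16, 54]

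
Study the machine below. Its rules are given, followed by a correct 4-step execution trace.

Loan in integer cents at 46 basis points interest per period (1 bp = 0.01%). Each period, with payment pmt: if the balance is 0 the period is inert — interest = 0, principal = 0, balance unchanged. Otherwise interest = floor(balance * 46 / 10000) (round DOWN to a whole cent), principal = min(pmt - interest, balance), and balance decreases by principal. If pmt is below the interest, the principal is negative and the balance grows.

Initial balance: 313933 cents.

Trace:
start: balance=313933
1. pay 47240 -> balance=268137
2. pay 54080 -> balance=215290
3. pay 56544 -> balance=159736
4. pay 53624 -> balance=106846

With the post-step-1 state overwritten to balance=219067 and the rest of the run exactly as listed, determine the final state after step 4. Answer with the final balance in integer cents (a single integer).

state after step 1 := balance=219067
2. pay 54080 -> balance=165994
3. pay 56544 -> balance=110213
4. pay 53624 -> balance=57095

57095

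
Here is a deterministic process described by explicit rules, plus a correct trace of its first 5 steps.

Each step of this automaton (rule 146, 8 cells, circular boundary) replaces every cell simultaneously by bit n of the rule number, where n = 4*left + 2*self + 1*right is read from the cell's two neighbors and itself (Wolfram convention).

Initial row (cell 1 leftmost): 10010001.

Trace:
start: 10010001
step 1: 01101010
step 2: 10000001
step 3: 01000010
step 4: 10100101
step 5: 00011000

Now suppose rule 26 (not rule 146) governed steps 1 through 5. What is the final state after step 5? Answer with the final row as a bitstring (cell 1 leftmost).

10110110

(re-executing steps 1..5 under rule 26; state before step 1: 10010001)
step 1: 01101011
step 2: 01000010
step 3: 10100101
step 4: 00011001
step 5: 10110110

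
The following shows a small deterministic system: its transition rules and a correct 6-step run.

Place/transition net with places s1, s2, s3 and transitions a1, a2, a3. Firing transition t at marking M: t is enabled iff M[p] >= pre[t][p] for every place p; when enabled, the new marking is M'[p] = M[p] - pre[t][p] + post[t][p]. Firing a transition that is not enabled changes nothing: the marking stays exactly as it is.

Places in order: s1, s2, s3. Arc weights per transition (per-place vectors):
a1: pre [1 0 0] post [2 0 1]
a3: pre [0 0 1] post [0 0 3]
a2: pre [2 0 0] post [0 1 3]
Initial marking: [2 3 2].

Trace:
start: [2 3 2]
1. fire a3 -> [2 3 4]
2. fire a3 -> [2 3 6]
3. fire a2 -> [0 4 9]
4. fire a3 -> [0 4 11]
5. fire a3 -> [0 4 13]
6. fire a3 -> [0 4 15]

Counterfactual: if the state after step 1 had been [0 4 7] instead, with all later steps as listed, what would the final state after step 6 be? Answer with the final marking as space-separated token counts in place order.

0 4 15

state after step 1 := [0 4 7]
2. fire a3 -> [0 4 9]
3. fire a2 -> [0 4 9]
4. fire a3 -> [0 4 11]
5. fire a3 -> [0 4 13]
6. fire a3 -> [0 4 15]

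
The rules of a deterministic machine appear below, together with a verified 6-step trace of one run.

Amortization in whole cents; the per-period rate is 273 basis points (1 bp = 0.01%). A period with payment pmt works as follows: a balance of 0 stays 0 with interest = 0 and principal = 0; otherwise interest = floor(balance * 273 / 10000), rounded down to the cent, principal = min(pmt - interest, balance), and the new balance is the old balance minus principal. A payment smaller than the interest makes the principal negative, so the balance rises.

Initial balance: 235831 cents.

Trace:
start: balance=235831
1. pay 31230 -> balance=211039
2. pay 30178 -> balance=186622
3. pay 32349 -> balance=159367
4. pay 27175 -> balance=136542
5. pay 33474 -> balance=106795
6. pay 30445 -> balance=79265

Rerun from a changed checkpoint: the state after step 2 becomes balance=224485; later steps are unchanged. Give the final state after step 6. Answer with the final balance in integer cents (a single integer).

121436

state after step 2 := balance=224485
3. pay 32349 -> balance=198264
4. pay 27175 -> balance=176501
5. pay 33474 -> balance=147845
6. pay 30445 -> balance=121436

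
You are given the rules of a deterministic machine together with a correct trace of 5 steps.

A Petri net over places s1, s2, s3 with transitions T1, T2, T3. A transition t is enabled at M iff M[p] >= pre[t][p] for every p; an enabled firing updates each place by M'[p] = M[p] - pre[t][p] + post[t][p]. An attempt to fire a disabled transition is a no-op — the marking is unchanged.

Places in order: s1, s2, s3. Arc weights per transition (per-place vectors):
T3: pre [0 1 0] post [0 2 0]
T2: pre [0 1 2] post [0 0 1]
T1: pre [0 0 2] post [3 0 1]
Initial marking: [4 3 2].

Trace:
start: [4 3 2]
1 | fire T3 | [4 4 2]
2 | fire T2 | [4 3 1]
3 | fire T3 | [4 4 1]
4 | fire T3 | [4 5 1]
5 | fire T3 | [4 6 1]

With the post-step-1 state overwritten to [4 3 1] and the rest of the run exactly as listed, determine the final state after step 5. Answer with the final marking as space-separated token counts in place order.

state after step 1 := [4 3 1]
2 | fire T2 | [4 3 1]
3 | fire T3 | [4 4 1]
4 | fire T3 | [4 5 1]
5 | fire T3 | [4 6 1]

4 6 1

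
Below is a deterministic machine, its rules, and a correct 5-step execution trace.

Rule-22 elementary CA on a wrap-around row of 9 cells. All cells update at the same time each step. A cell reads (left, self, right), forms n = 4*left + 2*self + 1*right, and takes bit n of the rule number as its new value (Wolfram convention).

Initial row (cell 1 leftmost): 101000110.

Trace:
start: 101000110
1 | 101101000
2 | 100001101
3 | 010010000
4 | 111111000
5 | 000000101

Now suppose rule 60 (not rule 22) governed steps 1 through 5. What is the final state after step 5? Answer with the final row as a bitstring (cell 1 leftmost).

(re-executing steps 1..5 under rule 60; state before step 1: 101000110)
1 | 111100101
2 | 000010111
3 | 100011100
4 | 110010010
5 | 101011011

101011011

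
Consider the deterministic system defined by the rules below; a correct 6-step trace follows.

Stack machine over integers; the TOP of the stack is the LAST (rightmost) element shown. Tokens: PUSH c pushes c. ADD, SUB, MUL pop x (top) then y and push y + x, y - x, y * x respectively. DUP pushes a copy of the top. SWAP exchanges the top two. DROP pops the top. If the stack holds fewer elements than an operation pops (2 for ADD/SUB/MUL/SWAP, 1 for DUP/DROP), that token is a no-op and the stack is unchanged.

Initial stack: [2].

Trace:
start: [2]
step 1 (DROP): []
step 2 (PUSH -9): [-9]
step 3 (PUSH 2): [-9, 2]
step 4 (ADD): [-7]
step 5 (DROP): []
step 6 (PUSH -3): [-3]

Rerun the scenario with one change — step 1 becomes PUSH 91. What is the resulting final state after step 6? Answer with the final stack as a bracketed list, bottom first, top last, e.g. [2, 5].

[2, 91, -3]

(re-executing from step 1 with the substitution; state before step 1: [2])
step 1 (PUSH 91): [2, 91]
step 2 (PUSH -9): [2, 91, -9]
step 3 (PUSH 2): [2, 91, -9, 2]
step 4 (ADD): [2, 91, -7]
step 5 (DROP): [2, 91]
step 6 (PUSH -3): [2, 91, -3]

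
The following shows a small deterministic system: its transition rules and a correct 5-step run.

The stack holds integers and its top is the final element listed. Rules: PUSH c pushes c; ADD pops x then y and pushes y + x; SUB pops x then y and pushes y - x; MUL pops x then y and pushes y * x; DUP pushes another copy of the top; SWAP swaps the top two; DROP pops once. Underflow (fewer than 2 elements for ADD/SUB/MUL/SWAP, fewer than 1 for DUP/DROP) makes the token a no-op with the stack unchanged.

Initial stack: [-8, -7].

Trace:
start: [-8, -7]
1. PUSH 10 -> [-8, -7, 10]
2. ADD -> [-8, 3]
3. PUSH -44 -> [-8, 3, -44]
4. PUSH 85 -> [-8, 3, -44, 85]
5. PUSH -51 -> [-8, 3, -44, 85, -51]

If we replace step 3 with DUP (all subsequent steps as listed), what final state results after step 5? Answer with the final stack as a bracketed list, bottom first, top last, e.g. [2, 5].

(re-executing from step 3 with the substitution; state before step 3: [-8, 3])
3. DUP -> [-8, 3, 3]
4. PUSH 85 -> [-8, 3, 3, 85]
5. PUSH -51 -> [-8, 3, 3, 85, -51]

[-8, 3, 3, 85, -51]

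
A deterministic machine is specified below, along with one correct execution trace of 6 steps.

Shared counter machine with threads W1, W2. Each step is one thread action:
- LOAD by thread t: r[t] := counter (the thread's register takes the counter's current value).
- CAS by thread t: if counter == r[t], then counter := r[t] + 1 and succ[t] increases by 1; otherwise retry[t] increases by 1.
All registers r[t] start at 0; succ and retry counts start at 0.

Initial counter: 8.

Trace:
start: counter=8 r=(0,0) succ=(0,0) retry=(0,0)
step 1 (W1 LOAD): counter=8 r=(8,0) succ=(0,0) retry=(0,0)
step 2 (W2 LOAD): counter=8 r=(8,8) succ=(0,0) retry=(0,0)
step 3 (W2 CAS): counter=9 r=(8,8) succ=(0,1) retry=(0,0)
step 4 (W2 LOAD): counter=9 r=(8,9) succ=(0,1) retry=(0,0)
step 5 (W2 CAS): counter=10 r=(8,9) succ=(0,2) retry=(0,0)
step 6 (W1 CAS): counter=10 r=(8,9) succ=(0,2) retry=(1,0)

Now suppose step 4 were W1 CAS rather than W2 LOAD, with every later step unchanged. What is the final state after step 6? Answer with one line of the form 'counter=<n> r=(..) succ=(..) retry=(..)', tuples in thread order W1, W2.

(re-executing from step 4 with the substitution; state before step 4: counter=9 r=(8,8) succ=(0,1) retry=(0,0))
step 4 (W1 CAS): counter=9 r=(8,8) succ=(0,1) retry=(1,0)
step 5 (W2 CAS): counter=9 r=(8,8) succ=(0,1) retry=(1,1)
step 6 (W1 CAS): counter=9 r=(8,8) succ=(0,1) retry=(2,1)

counter=9 r=(8,8) succ=(0,1) retry=(2,1)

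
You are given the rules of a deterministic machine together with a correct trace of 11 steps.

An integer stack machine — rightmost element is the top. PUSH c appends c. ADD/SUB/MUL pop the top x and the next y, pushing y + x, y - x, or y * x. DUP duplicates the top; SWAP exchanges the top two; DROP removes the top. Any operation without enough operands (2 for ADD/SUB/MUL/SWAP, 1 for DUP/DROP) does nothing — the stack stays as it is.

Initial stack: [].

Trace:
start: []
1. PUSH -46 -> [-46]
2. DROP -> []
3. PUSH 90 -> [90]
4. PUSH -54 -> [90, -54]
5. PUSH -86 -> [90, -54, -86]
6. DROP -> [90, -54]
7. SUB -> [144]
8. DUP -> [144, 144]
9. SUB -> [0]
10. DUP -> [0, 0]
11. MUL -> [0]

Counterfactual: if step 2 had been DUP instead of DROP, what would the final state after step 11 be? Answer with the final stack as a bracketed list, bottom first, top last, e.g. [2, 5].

[-46, -46, 0]

(re-executing from step 2 with the substitution; state before step 2: [-46])
2. DUP -> [-46, -46]
3. PUSH 90 -> [-46, -46, 90]
4. PUSH -54 -> [-46, -46, 90, -54]
5. PUSH -86 -> [-46, -46, 90, -54, -86]
6. DROP -> [-46, -46, 90, -54]
7. SUB -> [-46, -46, 144]
8. DUP -> [-46, -46, 144, 144]
9. SUB -> [-46, -46, 0]
10. DUP -> [-46, -46, 0, 0]
11. MUL -> [-46, -46, 0]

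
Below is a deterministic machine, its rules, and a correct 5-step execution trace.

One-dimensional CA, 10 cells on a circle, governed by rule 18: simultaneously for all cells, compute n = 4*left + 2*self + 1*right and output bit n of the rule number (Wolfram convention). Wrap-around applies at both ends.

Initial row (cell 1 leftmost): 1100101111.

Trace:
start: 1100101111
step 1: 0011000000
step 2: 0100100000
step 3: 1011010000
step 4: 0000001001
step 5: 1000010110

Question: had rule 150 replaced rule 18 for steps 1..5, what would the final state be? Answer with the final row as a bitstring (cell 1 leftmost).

0101110010

(re-executing steps 1..5 under rule 150; state before step 1: 1100101111)
step 1: 1011100111
step 2: 0001011011
step 3: 1011000000
step 4: 1000100001
step 5: 0101110010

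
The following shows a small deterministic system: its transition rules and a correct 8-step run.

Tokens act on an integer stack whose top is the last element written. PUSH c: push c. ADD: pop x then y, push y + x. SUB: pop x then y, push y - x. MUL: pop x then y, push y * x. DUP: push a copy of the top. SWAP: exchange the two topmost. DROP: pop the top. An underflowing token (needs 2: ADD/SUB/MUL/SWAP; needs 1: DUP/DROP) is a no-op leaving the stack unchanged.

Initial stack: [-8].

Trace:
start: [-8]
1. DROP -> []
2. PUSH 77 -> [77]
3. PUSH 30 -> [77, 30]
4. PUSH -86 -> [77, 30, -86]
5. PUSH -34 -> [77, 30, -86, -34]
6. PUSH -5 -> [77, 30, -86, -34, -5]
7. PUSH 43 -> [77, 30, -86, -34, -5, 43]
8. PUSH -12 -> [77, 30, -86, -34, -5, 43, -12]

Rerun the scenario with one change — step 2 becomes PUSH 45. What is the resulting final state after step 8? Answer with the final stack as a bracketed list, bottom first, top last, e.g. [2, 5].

[45, 30, -86, -34, -5, 43, -12]

(re-executing from step 2 with the substitution; state before step 2: [])
2. PUSH 45 -> [45]
3. PUSH 30 -> [45, 30]
4. PUSH -86 -> [45, 30, -86]
5. PUSH -34 -> [45, 30, -86, -34]
6. PUSH -5 -> [45, 30, -86, -34, -5]
7. PUSH 43 -> [45, 30, -86, -34, -5, 43]
8. PUSH -12 -> [45, 30, -86, -34, -5, 43, -12]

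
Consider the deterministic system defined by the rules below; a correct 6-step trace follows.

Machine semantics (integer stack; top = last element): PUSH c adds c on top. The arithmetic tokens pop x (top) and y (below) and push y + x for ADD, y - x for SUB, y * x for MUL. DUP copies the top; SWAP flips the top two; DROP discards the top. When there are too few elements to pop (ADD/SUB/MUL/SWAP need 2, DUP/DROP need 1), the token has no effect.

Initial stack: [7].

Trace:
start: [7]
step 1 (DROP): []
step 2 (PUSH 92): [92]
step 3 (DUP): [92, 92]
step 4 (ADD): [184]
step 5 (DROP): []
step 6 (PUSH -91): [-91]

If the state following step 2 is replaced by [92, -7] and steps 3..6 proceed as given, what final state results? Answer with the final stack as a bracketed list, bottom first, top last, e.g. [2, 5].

[92, -91]

state after step 2 := [92, -7]
step 3 (DUP): [92, -7, -7]
step 4 (ADD): [92, -14]
step 5 (DROP): [92]
step 6 (PUSH -91): [92, -91]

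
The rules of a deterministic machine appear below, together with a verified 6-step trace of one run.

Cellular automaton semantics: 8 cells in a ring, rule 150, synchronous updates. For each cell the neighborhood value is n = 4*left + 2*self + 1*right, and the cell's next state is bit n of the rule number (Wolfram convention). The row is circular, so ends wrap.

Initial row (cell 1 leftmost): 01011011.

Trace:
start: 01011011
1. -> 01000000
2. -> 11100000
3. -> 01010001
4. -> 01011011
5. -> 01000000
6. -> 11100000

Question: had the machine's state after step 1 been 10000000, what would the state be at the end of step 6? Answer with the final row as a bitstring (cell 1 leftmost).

11000001

state after step 1 := 10000000
2. -> 11000001
3. -> 10100010
4. -> 10110110
5. -> 10000000
6. -> 11000001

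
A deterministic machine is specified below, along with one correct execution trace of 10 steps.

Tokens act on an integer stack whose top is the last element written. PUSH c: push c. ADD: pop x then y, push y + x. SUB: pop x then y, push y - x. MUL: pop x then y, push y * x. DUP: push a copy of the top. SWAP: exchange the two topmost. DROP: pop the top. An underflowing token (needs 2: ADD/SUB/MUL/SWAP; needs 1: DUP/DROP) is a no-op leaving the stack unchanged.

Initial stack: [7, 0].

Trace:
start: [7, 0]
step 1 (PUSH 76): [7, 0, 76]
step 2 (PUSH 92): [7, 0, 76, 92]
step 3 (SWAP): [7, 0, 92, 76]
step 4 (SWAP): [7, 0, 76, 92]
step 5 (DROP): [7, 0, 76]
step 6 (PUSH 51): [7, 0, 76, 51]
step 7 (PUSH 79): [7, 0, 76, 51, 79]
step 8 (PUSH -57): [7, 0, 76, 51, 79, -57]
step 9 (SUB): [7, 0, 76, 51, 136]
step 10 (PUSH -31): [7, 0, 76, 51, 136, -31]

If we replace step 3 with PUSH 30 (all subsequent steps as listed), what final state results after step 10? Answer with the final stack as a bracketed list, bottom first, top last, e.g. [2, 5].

[7, 0, 76, 30, 51, 136, -31]

(re-executing from step 3 with the substitution; state before step 3: [7, 0, 76, 92])
step 3 (PUSH 30): [7, 0, 76, 92, 30]
step 4 (SWAP): [7, 0, 76, 30, 92]
step 5 (DROP): [7, 0, 76, 30]
step 6 (PUSH 51): [7, 0, 76, 30, 51]
step 7 (PUSH 79): [7, 0, 76, 30, 51, 79]
step 8 (PUSH -57): [7, 0, 76, 30, 51, 79, -57]
step 9 (SUB): [7, 0, 76, 30, 51, 136]
step 10 (PUSH -31): [7, 0, 76, 30, 51, 136, -31]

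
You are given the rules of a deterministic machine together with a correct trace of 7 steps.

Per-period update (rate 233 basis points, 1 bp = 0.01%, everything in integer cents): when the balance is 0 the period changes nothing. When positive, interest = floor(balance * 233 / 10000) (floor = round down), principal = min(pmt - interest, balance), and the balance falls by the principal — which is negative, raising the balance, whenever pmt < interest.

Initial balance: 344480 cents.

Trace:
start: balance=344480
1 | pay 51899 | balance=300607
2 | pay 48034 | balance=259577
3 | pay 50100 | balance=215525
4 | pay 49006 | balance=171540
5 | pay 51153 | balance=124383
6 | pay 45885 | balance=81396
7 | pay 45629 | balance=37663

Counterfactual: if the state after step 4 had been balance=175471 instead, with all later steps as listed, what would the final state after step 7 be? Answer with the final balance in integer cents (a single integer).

state after step 4 := balance=175471
5 | pay 51153 | balance=128406
6 | pay 45885 | balance=85512
7 | pay 45629 | balance=41875

41875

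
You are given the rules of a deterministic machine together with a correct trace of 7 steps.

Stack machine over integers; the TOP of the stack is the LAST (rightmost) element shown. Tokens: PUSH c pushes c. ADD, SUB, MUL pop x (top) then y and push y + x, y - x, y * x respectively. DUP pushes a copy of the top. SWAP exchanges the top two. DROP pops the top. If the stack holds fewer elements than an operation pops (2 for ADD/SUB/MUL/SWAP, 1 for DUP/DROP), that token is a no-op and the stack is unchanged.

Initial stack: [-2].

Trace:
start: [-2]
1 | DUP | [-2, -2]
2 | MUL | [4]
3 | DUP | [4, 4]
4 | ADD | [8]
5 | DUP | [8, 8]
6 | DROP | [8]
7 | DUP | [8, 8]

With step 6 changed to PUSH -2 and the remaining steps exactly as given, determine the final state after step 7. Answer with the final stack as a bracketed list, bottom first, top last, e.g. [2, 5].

[8, 8, -2, -2]

(re-executing from step 6 with the substitution; state before step 6: [8, 8])
6 | PUSH -2 | [8, 8, -2]
7 | DUP | [8, 8, -2, -2]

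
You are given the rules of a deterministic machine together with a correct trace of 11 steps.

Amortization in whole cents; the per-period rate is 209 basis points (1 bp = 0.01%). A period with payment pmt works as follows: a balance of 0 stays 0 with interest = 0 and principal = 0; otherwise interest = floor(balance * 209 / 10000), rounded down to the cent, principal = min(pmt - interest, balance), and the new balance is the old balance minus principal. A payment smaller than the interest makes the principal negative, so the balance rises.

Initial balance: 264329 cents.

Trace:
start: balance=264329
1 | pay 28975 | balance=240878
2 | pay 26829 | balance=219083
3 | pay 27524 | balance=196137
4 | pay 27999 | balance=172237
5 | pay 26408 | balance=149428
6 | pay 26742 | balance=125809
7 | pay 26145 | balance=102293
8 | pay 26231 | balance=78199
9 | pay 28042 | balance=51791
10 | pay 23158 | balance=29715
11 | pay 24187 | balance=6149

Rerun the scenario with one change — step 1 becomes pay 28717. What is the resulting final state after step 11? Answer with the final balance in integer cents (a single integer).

6465

(re-executing from step 1 with the substitution; state before step 1: balance=264329)
1 | pay 28717 | balance=241136
2 | pay 26829 | balance=219346
3 | pay 27524 | balance=196406
4 | pay 27999 | balance=172511
5 | pay 26408 | balance=149708
6 | pay 26742 | balance=126094
7 | pay 26145 | balance=102584
8 | pay 26231 | balance=78497
9 | pay 28042 | balance=52095
10 | pay 23158 | balance=30025
11 | pay 24187 | balance=6465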